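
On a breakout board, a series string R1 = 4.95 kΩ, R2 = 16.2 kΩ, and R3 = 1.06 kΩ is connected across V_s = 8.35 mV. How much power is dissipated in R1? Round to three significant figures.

P ≈ 0.700 nW

The common current is I = 8.35/22.21 = 0.3760 µA.
V(R1) = I·R = 1.861 mV; P = V·I = 1.861 × 0.3760 = 0.6997 nW.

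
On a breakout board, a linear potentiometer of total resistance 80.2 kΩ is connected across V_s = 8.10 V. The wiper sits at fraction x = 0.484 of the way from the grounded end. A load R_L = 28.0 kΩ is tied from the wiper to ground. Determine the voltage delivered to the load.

V_out ≈ 2.29 V

Split the track: R_lower = x·R_p = 38.82 kΩ, R_upper = (1−x)·R_p = 41.38 kΩ.
R_L loads the lower segment: effective lower R = 16.27 kΩ.
V_out = 8.10 × 16.27/(41.38 + 16.27) = 2.285 V.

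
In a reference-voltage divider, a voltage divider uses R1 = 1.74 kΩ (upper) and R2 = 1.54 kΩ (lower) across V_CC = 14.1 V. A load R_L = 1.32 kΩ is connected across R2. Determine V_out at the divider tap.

First combine the lower leg with the load: R2 ‖ R_L = 0.7108 kΩ.
Then V_out = V_CC · R2'/(R1 + R2') = 14.1 × 0.7108/2.451 = 4.089 V.

V_out ≈ 4.09 V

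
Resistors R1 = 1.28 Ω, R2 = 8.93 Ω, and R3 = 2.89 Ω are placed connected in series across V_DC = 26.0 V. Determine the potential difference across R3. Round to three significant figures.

V ≈ 5.74 V

Series total: ΣR = 1.28 + 8.93 + 2.89 = 13.10 Ω.
V = V_DC · R/ΣR = 26.0 × 0.2206 = 5.736 V.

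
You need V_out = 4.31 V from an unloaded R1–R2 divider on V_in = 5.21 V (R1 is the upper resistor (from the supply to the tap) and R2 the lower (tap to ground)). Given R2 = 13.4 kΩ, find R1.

The divider ratio is R2/(R1+R2) = 4.31/5.21 = 0.8273.
Rearranging, R1 = R2·(1−k)/k = 13.4 × 0.2088 = 2.798 kΩ.

R1 ≈ 2.80 kΩ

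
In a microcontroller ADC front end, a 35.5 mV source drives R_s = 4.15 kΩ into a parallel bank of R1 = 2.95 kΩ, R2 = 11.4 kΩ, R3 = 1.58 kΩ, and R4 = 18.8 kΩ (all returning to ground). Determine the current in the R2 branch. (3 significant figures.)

I ≈ 0.554 µA

Combine the parallel branches: R_p = (1/2.95 + 1/11.4 + 1/1.58 + 1/18.8)⁻¹ = 0.8986 kΩ.
V_A = 35.5 × 0.8986/5.049 = 6.319 mV.
I(R2) = V_A / R2 = 6.319/11.4 = 0.5543 µA.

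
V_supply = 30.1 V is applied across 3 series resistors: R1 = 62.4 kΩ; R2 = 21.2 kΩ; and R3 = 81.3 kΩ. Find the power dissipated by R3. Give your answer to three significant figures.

The common current is I = 30.1/164.9 = 0.1825 mA.
P = I²R = 0.03332 × 81.3 = 2.709 mW.

P ≈ 2.71 mW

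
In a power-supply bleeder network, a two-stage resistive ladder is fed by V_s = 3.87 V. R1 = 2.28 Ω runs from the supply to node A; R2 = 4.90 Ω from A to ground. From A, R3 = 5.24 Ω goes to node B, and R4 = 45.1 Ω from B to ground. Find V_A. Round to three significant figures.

The second stage (R3 + R4 = 50.34 Ω) loads node A in parallel with R2.
Effective lower resistance at A: R2 ‖ 50.34 = 4.465 Ω.
So V_A = 3.87 × 0.6620 = 2.562 V.

V_A ≈ 2.56 V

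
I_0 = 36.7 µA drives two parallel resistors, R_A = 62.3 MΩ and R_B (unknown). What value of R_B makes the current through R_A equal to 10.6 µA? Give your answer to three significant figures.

Two-branch current divider: I_A = I_0 · R_B/(R_A + R_B).
With f = 0.2888, R_B = R_A · f/(1−f) = 62.3 × 0.4061 = 25.30 MΩ.

R_B ≈ 25.3 MΩ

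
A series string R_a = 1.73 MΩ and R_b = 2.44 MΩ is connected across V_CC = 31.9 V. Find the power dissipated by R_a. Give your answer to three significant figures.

ΣR = 4.170 MΩ → I = 31.9/4.170 = 7.650 µA.
P = I²R = 58.52 × 1.73 = 101.2 µW.

P ≈ 101 µW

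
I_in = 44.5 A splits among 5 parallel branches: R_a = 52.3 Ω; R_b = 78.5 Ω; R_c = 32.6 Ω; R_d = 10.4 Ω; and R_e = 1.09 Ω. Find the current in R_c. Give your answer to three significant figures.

I ≈ 1.27 A

Conductances: ΣG = 1/52.3 + 1/78.5 + 1/32.6 + 1/10.4 + 1/1.09 = 1.076 (1/Ω).
By the current-divider rule, I = I_in · G_k/ΣG = 44.5 × 0.02851 = 1.268 A.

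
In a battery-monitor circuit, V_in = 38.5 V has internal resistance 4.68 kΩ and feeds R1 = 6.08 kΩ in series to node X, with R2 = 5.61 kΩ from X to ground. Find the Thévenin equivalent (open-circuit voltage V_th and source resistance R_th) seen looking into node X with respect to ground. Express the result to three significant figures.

V_th ≈ 13.2 V, R_th ≈ 3.69 kΩ

R1' = 4.68 + 6.08 = 10.76 kΩ (source resistance + R1).
With X open, the divider is unloaded: V_th = 38.5 × 5.61/16.37 = 13.19 V.
Looking into X with the source shorted: R_th = R1'·R2/(R1'+R2) = 10.76 × 5.61/16.37 = 3.687 kΩ.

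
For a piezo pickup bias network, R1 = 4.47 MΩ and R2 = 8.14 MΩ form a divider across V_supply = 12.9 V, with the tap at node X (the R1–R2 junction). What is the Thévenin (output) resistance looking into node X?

With V_supply suppressed (replaced by a short), R_th = R1 ‖ R2 = (4.470 × 8.14)/(4.470 + 8.14) = 2.885 MΩ.

R_th ≈ 2.89 MΩ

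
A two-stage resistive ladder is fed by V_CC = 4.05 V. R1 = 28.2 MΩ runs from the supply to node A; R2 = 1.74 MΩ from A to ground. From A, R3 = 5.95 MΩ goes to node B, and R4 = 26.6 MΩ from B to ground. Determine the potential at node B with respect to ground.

Looking into the second stage from A: R3 + R4 = 32.55 MΩ appears in parallel with R2.
Effective lower resistance at A: R2 ‖ 32.55 = 1.652 MΩ.
So V_A = 4.05 × 0.05533 = 0.2241 V.
Then the unloaded second divider: V_B = V_A × R4/(R3+R4) = 0.2241 × 0.8172 = 0.1831 V.

V_B ≈ 0.183 V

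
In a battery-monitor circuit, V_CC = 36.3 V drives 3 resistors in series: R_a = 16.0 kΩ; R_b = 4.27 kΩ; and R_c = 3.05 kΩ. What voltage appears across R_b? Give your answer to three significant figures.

V ≈ 6.65 V

Series total: ΣR = 16.0 + 4.27 + 3.05 = 23.32 kΩ.
Voltage divider: V = V_CC · (4.270 / 23.32) = 36.3 × 0.1831 = 6.647 V.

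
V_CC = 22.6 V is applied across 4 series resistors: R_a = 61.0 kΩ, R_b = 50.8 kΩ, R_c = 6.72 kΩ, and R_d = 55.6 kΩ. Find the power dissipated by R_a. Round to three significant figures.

ΣR = 174.1 kΩ → I = 22.6/174.1 = 0.1298 mA.
P = I²R = 0.01685 × 61.0 = 1.028 mW.

P ≈ 1.03 mW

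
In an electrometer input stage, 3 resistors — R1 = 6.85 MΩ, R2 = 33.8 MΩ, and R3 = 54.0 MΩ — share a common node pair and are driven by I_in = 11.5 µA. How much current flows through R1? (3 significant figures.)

I ≈ 8.65 µA

Total conductance ΣG = 1/6.85 + 1/33.8 + 1/54.0 = 0.1941 (units of 1/MΩ).
By the current-divider rule, I = I_in · G_k/ΣG = 11.5 × 0.7522 = 8.650 µA.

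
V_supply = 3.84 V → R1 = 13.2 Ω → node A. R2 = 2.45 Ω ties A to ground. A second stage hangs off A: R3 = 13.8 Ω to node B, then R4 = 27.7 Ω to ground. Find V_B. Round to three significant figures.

V_B ≈ 0.382 V

The second stage (R3 + R4 = 41.50 Ω) loads node A in parallel with R2.
Effective lower resistance at A: R2 ‖ 41.50 = 2.313 Ω.
So V_A = 3.84 × 0.1491 = 0.5726 V.
Stage 2 is unloaded, so V_B = V_A · R4/(R3+R4) = 0.5726 × 27.7/41.50 = 0.3822 V.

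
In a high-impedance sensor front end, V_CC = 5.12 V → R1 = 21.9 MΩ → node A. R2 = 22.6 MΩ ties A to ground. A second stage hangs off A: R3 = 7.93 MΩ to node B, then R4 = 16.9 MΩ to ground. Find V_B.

V_B ≈ 1.22 V

Looking into the second stage from A: R3 + R4 = 24.83 MΩ appears in parallel with R2.
Effective lower resistance at A: R2 ‖ 24.83 = 11.83 MΩ.
So V_A = 5.12 × 0.3508 = 1.796 V.
Then the unloaded second divider: V_B = V_A × R4/(R3+R4) = 1.796 × 0.6806 = 1.222 V.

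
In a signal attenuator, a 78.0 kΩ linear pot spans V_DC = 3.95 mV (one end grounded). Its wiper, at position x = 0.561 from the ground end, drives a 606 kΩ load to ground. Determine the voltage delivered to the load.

Lower segment x·R_p = 43.76 kΩ; upper segment (1−x)·R_p = 34.24 kΩ.
R_L loads the lower segment: effective lower R = 40.81 kΩ.
V_out = 3.95 × 40.81/(34.24 + 40.81) = 2.148 mV.

V_out ≈ 2.15 mV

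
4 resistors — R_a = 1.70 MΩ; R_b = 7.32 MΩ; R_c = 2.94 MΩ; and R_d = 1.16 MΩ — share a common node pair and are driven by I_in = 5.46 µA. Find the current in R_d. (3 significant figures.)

Total conductance ΣG = 1/1.70 + 1/7.32 + 1/2.94 + 1/1.16 = 1.927 (units of 1/MΩ).
R_d takes the fraction G_k/ΣG = 0.8621/1.927 = 0.4474, so I = 5.46 × 0.4474 = 2.443 µA.

I ≈ 2.44 µA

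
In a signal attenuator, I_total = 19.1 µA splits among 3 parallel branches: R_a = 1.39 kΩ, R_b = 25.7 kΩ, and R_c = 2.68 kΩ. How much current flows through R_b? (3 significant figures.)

Conductances: ΣG = 1/1.39 + 1/25.7 + 1/2.68 = 1.131 (1/kΩ).
Current divider: I(R_b) = I_total · G_k/ΣG = 19.1 × (0.03891/1.131) = 19.1 × 0.03439 = 0.6568 µA.

I ≈ 0.657 µA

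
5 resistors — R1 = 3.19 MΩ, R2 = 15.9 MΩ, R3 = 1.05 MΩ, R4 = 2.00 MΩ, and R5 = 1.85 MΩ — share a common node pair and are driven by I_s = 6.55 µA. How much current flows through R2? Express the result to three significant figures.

I ≈ 0.174 µA

ΣG = 1/3.19 + 1/15.9 + 1/1.05 + 1/2.00 + 1/1.85 = 2.369.
R2 takes the fraction G_k/ΣG = 0.06289/2.369 = 0.02655, so I = 6.55 × 0.02655 = 0.1739 µA.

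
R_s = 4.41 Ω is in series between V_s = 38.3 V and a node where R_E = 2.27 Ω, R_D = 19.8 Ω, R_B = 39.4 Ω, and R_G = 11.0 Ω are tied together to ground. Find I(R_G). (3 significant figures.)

Equivalent of the parallel group: R_p = 1.647 Ω.
V_A by voltage divider: V_A = 38.3 × 1.647/(4.41 + 1.647) = 10.41 V.
Branch current I = V_A/R_G = 10.41/11.0 = 0.9466 A.
(Equivalently: I_total = 6.324 A, then current-divider fraction G_k/ΣG = 0.1497.)

I ≈ 0.947 A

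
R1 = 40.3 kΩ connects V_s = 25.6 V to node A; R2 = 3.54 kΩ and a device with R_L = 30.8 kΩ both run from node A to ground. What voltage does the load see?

V_out ≈ 1.87 V

First combine the lower leg with the load: R2 ‖ R_L = 3.175 kΩ.
Voltage divider with the loaded lower leg: V_out = 25.6 × 3.175/(40.3 + 3.175) = 25.6 × 0.07303 = 1.870 V.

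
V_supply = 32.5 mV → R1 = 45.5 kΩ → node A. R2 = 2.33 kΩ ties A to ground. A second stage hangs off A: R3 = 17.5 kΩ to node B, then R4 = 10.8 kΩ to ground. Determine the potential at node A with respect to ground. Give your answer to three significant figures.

V_A ≈ 1.47 mV

Looking into the second stage from A: R3 + R4 = 28.30 kΩ appears in parallel with R2.
Effective lower resistance at A: R2 ‖ 28.30 = 2.153 kΩ.
V_A = 32.5 × 2.153/(45.5 + 2.153) = 1.468 mV.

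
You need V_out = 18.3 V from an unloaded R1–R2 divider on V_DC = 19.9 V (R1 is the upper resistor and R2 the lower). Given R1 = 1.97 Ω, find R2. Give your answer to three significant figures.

Required fraction k = V_out/V_DC = 0.9196.
Rearranging, R2 = R1·k/(1−k) = 1.97 × 11.44 = 22.53 Ω.

R2 ≈ 22.5 Ω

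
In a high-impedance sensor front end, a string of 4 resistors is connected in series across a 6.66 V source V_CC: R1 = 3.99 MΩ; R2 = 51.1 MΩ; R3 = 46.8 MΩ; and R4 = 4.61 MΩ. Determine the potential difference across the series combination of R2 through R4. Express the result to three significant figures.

V ≈ 6.41 V

Total series resistance ΣR = 3.99 + 51.1 + 46.8 + 4.61 = 106.5 MΩ.
R_{R2..R4} = 51.1 + 46.8 + 4.61 = 102.5 MΩ.
V = V_CC · R/ΣR = 6.66 × 0.9625 = 6.410 V.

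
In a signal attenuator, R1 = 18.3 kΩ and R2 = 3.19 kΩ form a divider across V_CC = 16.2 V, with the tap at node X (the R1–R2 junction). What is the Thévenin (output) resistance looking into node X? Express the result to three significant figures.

Zeroing V_CC shorts the top of R1 to ground, so R_th = R1 ‖ R2 = 2.716 kΩ.

R_th ≈ 2.72 kΩ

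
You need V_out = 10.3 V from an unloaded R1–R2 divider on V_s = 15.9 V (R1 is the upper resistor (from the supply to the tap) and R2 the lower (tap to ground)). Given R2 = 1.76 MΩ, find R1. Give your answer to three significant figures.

R1 ≈ 0.957 MΩ

The divider ratio is R2/(R1+R2) = 10.3/15.9 = 0.6478.
So R1 = R2 · (V_s/V_out − 1) = 1.76 × (15.9/10.3 − 1) = 1.76 × 0.5437 = 0.9569 MΩ.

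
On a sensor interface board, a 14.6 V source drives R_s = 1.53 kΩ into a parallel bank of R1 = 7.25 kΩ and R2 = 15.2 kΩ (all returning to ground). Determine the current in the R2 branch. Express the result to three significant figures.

I ≈ 0.732 mA

Combine the parallel branches: R_p = (1/7.25 + 1/15.2)⁻¹ = 4.909 kΩ.
Node voltage V_A = V_DC · R_p/(R_s + R_p) = 14.6 × 0.7624 = 11.13 V.
Branch current I = V_A/R2 = 11.13/15.2 = 0.7323 mA.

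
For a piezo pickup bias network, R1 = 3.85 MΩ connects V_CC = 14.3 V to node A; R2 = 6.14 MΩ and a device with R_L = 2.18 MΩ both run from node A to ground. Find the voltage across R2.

The load sits in parallel with R2, giving an effective lower resistance R2' = R2·R_L/(R2+R_L) = 1.609 MΩ.
Then V_out = V_CC · R2'/(R1 + R2') = 14.3 × 1.609/5.459 = 4.214 V.
(Unloaded it would be 8.79 V; the load pulls it down.)

V_out ≈ 4.21 V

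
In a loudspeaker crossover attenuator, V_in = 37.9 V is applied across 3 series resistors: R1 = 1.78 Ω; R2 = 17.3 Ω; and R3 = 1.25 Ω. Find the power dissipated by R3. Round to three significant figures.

Series current I = V_in/ΣR = 37.9/20.33 = 1.864 A.
P = I²R = 3.475 × 1.25 = 4.344 W.

P ≈ 4.34 W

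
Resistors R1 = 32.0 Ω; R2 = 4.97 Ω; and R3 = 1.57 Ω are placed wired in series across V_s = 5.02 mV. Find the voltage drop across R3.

V ≈ 0.204 mV

Series total: ΣR = 32.0 + 4.97 + 1.57 = 38.54 Ω.
By the voltage-divider rule, V = 5.02 × 1.570/38.54 = 0.2045 mV.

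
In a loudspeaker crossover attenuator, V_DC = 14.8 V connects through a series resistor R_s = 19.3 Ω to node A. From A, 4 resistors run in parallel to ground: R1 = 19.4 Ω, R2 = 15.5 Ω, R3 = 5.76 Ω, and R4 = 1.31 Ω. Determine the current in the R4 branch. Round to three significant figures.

I ≈ 0.530 A

Parallel bank: R_p = 1/(1/19.4 + 1/15.5 + 1/5.76 + 1/1.31) = 0.9496 Ω.
Node voltage V_A = V_DC · R_p/(R_s + R_p) = 14.8 × 0.04690 = 0.6941 V.
I(R4) = V_A / R4 = 0.6941/1.31 = 0.5298 A.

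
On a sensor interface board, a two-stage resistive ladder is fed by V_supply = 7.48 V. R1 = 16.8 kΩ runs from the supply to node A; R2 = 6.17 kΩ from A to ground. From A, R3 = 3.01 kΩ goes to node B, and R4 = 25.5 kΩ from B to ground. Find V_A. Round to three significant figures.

V_A ≈ 1.73 V

Node A sees R2 in parallel with the series input of stage 2, R3 + R4 = 28.51 kΩ.
Effective lower resistance at A: R2 ‖ 28.51 = 5.072 kΩ.
V_A = 7.48 × 5.072/(16.8 + 5.072) = 1.735 V.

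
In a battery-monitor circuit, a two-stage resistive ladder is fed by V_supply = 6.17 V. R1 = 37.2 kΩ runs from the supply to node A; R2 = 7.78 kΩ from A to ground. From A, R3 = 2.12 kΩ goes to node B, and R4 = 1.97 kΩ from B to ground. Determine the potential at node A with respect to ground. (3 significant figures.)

V_A ≈ 0.415 V

Looking into the second stage from A: R3 + R4 = 4.090 kΩ appears in parallel with R2.
Effective lower resistance at A: R2 ‖ 4.090 = 2.681 kΩ.
So V_A = 6.17 × 0.06722 = 0.4147 V.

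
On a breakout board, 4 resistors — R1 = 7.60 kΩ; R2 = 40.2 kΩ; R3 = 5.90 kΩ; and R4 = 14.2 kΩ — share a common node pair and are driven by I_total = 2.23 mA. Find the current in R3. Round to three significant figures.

I ≈ 0.954 mA

Conductances: ΣG = 1/7.60 + 1/40.2 + 1/5.90 + 1/14.2 = 0.3964 (1/kΩ).
Current divider: I(R3) = I_total · G_k/ΣG = 2.23 × (0.1695/0.3964) = 2.23 × 0.4276 = 0.9536 mA.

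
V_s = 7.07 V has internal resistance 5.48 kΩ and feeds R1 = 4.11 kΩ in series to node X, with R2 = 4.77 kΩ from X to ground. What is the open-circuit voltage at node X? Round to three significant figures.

R1' = 5.48 + 4.11 = 9.590 kΩ (source resistance + R1).
Open-circuit (no load on X): V_th = V_s · R2/(R1' + R2) = 7.07 × 4.77/(9.590 + 4.77) = 2.348 V.

V_th ≈ 2.35 V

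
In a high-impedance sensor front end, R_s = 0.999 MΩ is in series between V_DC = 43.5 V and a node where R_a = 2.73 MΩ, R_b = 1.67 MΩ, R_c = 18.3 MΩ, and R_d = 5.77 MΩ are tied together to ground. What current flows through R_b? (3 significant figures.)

I ≈ 11.9 µA

Parallel bank: R_p = 1/(1/2.73 + 1/1.67 + 1/18.3 + 1/5.77) = 0.8382 MΩ.
V_A by voltage divider: V_A = 43.5 × 0.8382/(0.999 + 0.8382) = 19.85 V.
I(R_b) = V_A / R_b = 19.85/1.67 = 11.88 µA.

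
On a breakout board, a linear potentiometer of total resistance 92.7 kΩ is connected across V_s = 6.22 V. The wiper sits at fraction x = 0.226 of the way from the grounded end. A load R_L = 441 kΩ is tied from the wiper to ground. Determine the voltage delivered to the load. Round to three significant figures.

V_out ≈ 1.36 V

Split the track: R_lower = x·R_p = 20.95 kΩ, R_upper = (1−x)·R_p = 71.75 kΩ.
Lower segment in parallel with the load: 20.95 ‖ 441 = 20.00 kΩ.
V_out = 6.22 × 20.00/(71.75 + 20.00) = 1.356 V.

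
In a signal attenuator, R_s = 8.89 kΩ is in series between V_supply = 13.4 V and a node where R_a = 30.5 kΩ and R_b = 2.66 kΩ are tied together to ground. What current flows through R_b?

I ≈ 1.09 mA

Parallel bank: R_p = 1/(1/30.5 + 1/2.66) = 2.447 kΩ.
V_A by voltage divider: V_A = 13.4 × 2.447/(8.89 + 2.447) = 2.892 V.
Branch current I = V_A/R_b = 2.892/2.66 = 1.087 mA.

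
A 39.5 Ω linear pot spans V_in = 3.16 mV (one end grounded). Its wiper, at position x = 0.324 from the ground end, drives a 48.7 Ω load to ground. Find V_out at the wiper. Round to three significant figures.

The pot divides into 26.70 Ω above the wiper and 12.80 Ω below.
R_L loads the lower segment: effective lower R = 10.13 Ω.
V_out = 3.16 × 10.13/(26.70 + 10.13) = 0.8694 mV.
(Unloaded: V_out = x·V_in = 1.02 mV.)

V_out ≈ 0.869 mV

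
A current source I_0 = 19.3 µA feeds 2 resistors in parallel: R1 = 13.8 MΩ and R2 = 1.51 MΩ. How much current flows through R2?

I ≈ 17.4 µA

For two parallel branches, I_k = I_0 · (other R)/(sum of R).
So I = 19.3 × 13.8/15.31 = 17.40 µA.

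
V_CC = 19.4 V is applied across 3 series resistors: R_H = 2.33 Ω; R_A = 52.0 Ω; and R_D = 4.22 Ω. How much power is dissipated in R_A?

P ≈ 5.71 W

ΣR = 58.55 Ω → I = 19.4/58.55 = 0.3313 A.
V(R_A) = I·R = 17.23 V; P = V·I = 17.23 × 0.3313 = 5.709 W.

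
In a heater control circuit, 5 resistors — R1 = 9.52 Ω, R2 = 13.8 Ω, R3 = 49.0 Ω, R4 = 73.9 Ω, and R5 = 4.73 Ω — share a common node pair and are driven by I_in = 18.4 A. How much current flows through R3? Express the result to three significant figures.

Total conductance ΣG = 1/9.52 + 1/13.8 + 1/49.0 + 1/73.9 + 1/4.73 = 0.4229 (units of 1/Ω).
R3 takes the fraction G_k/ΣG = 0.02041/0.4229 = 0.04826, so I = 18.4 × 0.04826 = 0.8880 A.

I ≈ 0.888 A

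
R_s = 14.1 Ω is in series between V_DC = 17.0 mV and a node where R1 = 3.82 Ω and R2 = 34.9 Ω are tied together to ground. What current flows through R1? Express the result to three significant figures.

Equivalent of the parallel group: R_p = 3.443 Ω.
V_A = 17.0 × 3.443/17.54 = 3.337 mV.
Branch current I = V_A/R1 = 3.337/3.82 = 0.8734 mA.
(Equivalently: I_total = 0.9690 mA, then current-divider fraction G_k/ΣG = 0.9013.)

I ≈ 0.873 mA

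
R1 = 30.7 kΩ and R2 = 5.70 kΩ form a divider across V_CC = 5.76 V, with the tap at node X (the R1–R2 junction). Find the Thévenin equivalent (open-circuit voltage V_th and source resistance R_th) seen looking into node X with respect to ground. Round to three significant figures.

V_th ≈ 0.902 V, R_th ≈ 4.81 kΩ

Open-circuit (no load on X): V_th = V_CC · R2/(R1 + R2) = 5.76 × 5.70/(30.70 + 5.70) = 0.9020 V.
With V_CC suppressed (replaced by a short), R_th = R1 ‖ R2 = (30.70 × 5.70)/(30.70 + 5.70) = 4.807 kΩ.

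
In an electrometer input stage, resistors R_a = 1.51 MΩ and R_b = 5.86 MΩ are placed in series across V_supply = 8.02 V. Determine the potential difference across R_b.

V ≈ 6.38 V

Series total: ΣR = 1.51 + 5.86 = 7.370 MΩ.
Voltage divider: V = V_supply · (5.860 / 7.370) = 8.02 × 0.7951 = 6.377 V.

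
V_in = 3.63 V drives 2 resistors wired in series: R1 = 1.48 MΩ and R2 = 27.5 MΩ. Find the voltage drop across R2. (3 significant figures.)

V ≈ 3.44 V

ΣR = 1.48 + 27.5 = 28.98 MΩ.
Voltage divider: V = V_in · (27.50 / 28.98) = 3.63 × 0.9489 = 3.445 V.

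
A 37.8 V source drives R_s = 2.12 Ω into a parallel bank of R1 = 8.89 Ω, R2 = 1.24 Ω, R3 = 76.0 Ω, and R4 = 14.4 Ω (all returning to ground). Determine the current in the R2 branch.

I ≈ 9.76 A

Equivalent of the parallel group: R_p = 0.9985 Ω.
Node voltage V_A = V_CC · R_p/(R_s + R_p) = 37.8 × 0.3202 = 12.10 V.
I(R2) = V_A / R2 = 12.10/1.24 = 9.760 A.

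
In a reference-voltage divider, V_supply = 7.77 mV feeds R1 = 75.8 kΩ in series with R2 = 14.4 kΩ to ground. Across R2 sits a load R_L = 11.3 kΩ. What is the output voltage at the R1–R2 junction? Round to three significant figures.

V_out ≈ 0.599 mV

The load sits in parallel with R2, giving an effective lower resistance R2' = R2·R_L/(R2+R_L) = 6.332 kΩ.
Now apply the divider: V_out = 7.77 × 0.07709 = 0.5990 mV.
(Unloaded it would be 1.24 mV; the load pulls it down.)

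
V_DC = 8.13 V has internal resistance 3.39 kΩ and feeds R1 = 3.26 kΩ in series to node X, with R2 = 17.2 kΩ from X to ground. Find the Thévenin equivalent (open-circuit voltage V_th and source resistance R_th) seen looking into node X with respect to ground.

V_th ≈ 5.86 V, R_th ≈ 4.80 kΩ

R1' = 3.39 + 3.26 = 6.650 kΩ (source resistance + R1).
Open-circuit (no load on X): V_th = V_DC · R2/(R1' + R2) = 8.13 × 17.2/(6.650 + 17.2) = 5.863 V.
Looking into X with the source shorted: R_th = R1'·R2/(R1'+R2) = 6.650 × 17.2/23.85 = 4.796 kΩ.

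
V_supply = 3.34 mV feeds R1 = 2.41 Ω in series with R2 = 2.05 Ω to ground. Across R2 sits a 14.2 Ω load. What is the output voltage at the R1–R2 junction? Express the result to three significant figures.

The load sits in parallel with R2, giving an effective lower resistance R2' = R2·R_L/(R2+R_L) = 1.791 Ω.
Now apply the divider: V_out = 3.34 × 0.4264 = 1.424 mV.
(Unloaded it would be 1.54 mV; the load pulls it down.)

V_out ≈ 1.42 mV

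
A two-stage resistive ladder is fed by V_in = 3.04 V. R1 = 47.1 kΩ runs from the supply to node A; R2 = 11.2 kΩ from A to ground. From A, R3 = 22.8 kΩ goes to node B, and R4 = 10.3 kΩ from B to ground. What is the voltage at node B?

Node A sees R2 in parallel with the series input of stage 2, R3 + R4 = 33.10 kΩ.
R2 ‖ (R3+R4) = 8.368 kΩ.
First divider: V_A = V_in · 8.368/(47.1 + 8.368) = 0.4586 V.
V_B = V_A × 0.3112 = 0.1427 V.

V_B ≈ 0.143 V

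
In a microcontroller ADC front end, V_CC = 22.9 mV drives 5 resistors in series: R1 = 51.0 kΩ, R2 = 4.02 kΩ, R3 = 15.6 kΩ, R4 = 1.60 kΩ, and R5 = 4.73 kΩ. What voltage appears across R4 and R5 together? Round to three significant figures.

V ≈ 1.88 mV

Total series resistance ΣR = 51.0 + 4.02 + 15.6 + 1.60 + 4.73 = 76.95 kΩ.
R_{R4..R5} = 1.60 + 4.73 = 6.330 kΩ.
V = V_CC · R/ΣR = 22.9 × 0.08226 = 1.884 mV.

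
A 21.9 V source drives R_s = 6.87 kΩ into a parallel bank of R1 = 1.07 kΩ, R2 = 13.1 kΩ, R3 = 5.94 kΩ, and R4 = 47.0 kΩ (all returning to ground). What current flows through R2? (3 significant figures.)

I ≈ 0.181 mA

Combine the parallel branches: R_p = (1/1.07 + 1/13.1 + 1/5.94 + 1/47.0)⁻¹ = 0.8330 kΩ.
V_A = 21.9 × 0.8330/7.703 = 2.368 V.
Branch current I = V_A/R2 = 2.368/13.1 = 0.1808 mA.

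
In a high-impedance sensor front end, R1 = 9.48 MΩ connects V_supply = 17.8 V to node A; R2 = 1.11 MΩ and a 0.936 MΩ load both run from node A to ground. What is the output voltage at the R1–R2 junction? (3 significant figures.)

V_out ≈ 0.905 V

The load sits in parallel with R2, giving an effective lower resistance R2' = R2·R_L/(R2+R_L) = 0.5078 MΩ.
Voltage divider with the loaded lower leg: V_out = 17.8 × 0.5078/(9.48 + 0.5078) = 17.8 × 0.05084 = 0.9050 V.
(Unloaded it would be 1.87 V; the load pulls it down.)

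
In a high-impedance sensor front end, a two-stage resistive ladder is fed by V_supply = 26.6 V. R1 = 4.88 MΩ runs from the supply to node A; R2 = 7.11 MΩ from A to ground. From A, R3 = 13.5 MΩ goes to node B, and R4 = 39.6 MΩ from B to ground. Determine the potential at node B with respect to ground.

V_B ≈ 11.2 V

Node A sees R2 in parallel with the series input of stage 2, R3 + R4 = 53.10 MΩ.
R2 ‖ (R3+R4) = 6.270 MΩ.
So V_A = 26.6 × 0.5623 = 14.96 V.
Stage 2 is unloaded, so V_B = V_A · R4/(R3+R4) = 14.96 × 39.6/53.10 = 11.16 V.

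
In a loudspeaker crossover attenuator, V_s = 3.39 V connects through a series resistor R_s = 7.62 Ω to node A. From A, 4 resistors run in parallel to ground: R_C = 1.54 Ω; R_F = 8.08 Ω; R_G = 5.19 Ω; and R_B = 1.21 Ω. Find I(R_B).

I ≈ 0.191 A

Parallel bank: R_p = 1/(1/1.54 + 1/8.08 + 1/5.19 + 1/1.21) = 0.5580 Ω.
V_A by voltage divider: V_A = 3.39 × 0.5580/(7.62 + 0.5580) = 0.2313 V.
I(R_B) = V_A / R_B = 0.2313/1.21 = 0.1911 A.
(Check via current divider: I_total = 0.4145 A; share G_k/ΣG = 0.4611 → same result.)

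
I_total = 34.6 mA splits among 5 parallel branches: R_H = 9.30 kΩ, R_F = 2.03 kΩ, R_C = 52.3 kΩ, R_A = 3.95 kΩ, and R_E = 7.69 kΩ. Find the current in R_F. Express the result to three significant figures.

I ≈ 17.0 mA

ΣG = 1/9.30 + 1/2.03 + 1/52.3 + 1/3.95 + 1/7.69 = 1.002.
R_F takes the fraction G_k/ΣG = 0.4926/1.002 = 0.4914, so I = 34.6 × 0.4914 = 17.00 mA.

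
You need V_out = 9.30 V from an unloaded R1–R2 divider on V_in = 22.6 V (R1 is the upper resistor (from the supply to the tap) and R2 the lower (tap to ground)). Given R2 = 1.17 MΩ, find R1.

R1 ≈ 1.67 MΩ

V_out/V_in = R2/(R1+R2) = 0.4115.
So R1 = R2 · (V_in/V_out − 1) = 1.17 × (22.6/9.30 − 1) = 1.17 × 1.430 = 1.673 MΩ.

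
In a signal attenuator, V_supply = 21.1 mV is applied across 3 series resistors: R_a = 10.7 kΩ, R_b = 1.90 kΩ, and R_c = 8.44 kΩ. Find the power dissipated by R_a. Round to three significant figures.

P ≈ 10.8 nW

Series current I = V_supply/ΣR = 21.1/21.04 = 1.003 µA.
P = I²R = 1.006 × 10.7 = 10.76 nW.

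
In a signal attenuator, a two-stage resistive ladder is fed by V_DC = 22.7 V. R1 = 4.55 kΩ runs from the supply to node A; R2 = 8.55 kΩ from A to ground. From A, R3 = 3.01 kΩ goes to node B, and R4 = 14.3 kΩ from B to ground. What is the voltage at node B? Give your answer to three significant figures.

V_B ≈ 10.4 V

Looking into the second stage from A: R3 + R4 = 17.31 kΩ appears in parallel with R2.
R2 ‖ (R3+R4) = 5.723 kΩ.
First divider: V_A = V_DC · 5.723/(4.55 + 5.723) = 12.65 V.
Stage 2 is unloaded, so V_B = V_A · R4/(R3+R4) = 12.65 × 14.3/17.31 = 10.45 V.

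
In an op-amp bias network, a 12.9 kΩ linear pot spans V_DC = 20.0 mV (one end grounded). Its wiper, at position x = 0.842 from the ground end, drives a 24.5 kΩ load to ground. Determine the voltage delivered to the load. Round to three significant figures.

V_out ≈ 15.7 mV

Lower segment x·R_p = 10.86 kΩ; upper segment (1−x)·R_p = 2.038 kΩ.
R_L loads the lower segment: effective lower R = 7.525 kΩ.
V_out = 20.0 × 7.525/(2.038 + 7.525) = 15.74 mV.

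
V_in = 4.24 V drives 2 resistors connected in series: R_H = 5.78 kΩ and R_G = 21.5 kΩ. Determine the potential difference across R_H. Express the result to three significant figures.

V ≈ 0.898 V

Series total: ΣR = 5.78 + 21.5 = 27.28 kΩ.
V = V_in · R/ΣR = 4.24 × 0.2119 = 0.8984 V.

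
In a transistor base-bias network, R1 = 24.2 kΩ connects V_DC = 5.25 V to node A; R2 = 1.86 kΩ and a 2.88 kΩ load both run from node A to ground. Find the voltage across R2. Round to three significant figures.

V_out ≈ 0.234 V

R2 ‖ R_L = (1.86 × 2.88)/(1.86 + 2.88) = 1.130 kΩ.
Now apply the divider: V_out = 5.25 × 0.04462 = 0.2342 V.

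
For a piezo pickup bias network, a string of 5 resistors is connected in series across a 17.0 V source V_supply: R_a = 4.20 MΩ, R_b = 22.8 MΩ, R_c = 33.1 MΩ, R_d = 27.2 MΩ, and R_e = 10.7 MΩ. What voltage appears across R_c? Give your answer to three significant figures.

V ≈ 5.74 V

Total series resistance ΣR = 4.20 + 22.8 + 33.1 + 27.2 + 10.7 = 98.00 MΩ.
Voltage divider: V = V_supply · (33.10 / 98.00) = 17.0 × 0.3378 = 5.742 V.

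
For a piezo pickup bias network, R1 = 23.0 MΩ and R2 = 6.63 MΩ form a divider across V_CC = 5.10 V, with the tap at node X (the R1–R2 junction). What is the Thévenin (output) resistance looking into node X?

R_th ≈ 5.15 MΩ

Zeroing V_CC shorts the top of R1 to ground, so R_th = R1 ‖ R2 = 5.146 MΩ.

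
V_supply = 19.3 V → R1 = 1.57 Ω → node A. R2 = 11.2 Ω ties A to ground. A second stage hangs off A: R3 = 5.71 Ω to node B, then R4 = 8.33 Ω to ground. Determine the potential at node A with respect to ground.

V_A ≈ 15.4 V

Node A sees R2 in parallel with the series input of stage 2, R3 + R4 = 14.04 Ω.
Effective lower resistance at A: R2 ‖ 14.04 = 6.230 Ω.
V_A = 19.3 × 6.230/(1.57 + 6.230) = 15.42 V.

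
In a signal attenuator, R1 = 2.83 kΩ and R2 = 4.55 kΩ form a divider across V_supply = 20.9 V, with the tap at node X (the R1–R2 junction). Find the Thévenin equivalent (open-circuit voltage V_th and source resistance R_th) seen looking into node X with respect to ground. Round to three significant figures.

V_th ≈ 12.9 V, R_th ≈ 1.74 kΩ

With X open, the divider is unloaded: V_th = 20.9 × 4.55/7.380 = 12.89 V.
Looking into X with the source shorted: R_th = R1·R2/(R1+R2) = 2.830 × 4.55/7.380 = 1.745 kΩ.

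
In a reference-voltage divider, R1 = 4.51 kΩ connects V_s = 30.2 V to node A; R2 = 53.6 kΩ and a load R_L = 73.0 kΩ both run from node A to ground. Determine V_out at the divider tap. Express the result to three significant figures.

V_out ≈ 26.4 V

R2 ‖ R_L = (53.6 × 73.0)/(53.6 + 73.0) = 30.91 kΩ.
Now apply the divider: V_out = 30.2 × 0.8727 = 26.35 V.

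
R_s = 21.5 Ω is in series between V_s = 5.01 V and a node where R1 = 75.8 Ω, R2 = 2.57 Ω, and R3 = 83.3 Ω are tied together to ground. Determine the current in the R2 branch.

I ≈ 0.197 A

Combine the parallel branches: R_p = (1/75.8 + 1/2.57 + 1/83.3)⁻¹ = 2.414 Ω.
V_A by voltage divider: V_A = 5.01 × 2.414/(21.5 + 2.414) = 0.5057 V.
I(R2) = V_A / R2 = 0.5057/2.57 = 0.1968 A.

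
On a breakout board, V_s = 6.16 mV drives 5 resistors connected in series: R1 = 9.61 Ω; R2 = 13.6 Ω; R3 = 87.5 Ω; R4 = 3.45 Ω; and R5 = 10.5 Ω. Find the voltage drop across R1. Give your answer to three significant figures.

V ≈ 0.475 mV

Series total: ΣR = 9.61 + 13.6 + 87.5 + 3.45 + 10.5 = 124.7 Ω.
By the voltage-divider rule, V = 6.16 × 9.610/124.7 = 0.4749 mV.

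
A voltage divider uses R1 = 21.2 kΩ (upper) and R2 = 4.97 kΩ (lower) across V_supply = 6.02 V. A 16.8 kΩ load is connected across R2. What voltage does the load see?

V_out ≈ 0.922 V

First combine the lower leg with the load: R2 ‖ R_L = 3.835 kΩ.
Now apply the divider: V_out = 6.02 × 0.1532 = 0.9223 V.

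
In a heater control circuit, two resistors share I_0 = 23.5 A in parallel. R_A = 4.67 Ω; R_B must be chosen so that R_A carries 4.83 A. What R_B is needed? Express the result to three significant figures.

Two-branch current divider: I_A = I_0 · R_B/(R_A + R_B).
4.83/23.5 = R_B/(R_A + R_B) → R_B = R_A · (0.2055)/(1 − 0.2055) = 4.67 × 0.2587 = 1.208 Ω.

R_B ≈ 1.21 Ω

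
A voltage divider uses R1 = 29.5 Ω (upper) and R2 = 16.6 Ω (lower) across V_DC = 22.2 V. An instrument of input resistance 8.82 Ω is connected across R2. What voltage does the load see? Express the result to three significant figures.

The load sits in parallel with R2, giving an effective lower resistance R2' = R2·R_L/(R2+R_L) = 5.760 Ω.
Voltage divider with the loaded lower leg: V_out = 22.2 × 5.760/(29.5 + 5.760) = 22.2 × 0.1634 = 3.626 V.

V_out ≈ 3.63 V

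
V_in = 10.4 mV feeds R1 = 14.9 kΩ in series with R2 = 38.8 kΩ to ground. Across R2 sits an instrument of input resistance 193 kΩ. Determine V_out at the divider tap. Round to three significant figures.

V_out ≈ 7.12 mV

First combine the lower leg with the load: R2 ‖ R_L = 32.31 kΩ.
Now apply the divider: V_out = 10.4 × 0.6844 = 7.117 mV.
(Unloaded it would be 7.51 mV; the load pulls it down.)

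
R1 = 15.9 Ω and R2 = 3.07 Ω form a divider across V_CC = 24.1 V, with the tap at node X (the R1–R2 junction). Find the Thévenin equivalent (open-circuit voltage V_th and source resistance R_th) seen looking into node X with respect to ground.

Open-circuit (no load on X): V_th = V_CC · R2/(R1 + R2) = 24.1 × 3.07/(15.90 + 3.07) = 3.900 V.
Looking into X with the source shorted: R_th = R1·R2/(R1+R2) = 15.90 × 3.07/18.97 = 2.573 Ω.

V_th ≈ 3.90 V, R_th ≈ 2.57 Ω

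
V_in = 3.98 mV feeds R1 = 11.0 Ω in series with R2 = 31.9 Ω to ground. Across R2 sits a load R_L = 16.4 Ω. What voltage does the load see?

V_out ≈ 1.97 mV

The load sits in parallel with R2, giving an effective lower resistance R2' = R2·R_L/(R2+R_L) = 10.83 Ω.
Voltage divider with the loaded lower leg: V_out = 3.98 × 10.83/(11.0 + 10.83) = 3.98 × 0.4961 = 1.975 mV.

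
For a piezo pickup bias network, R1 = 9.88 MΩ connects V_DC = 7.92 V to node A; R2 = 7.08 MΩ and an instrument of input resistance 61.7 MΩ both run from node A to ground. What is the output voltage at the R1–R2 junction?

V_out ≈ 3.10 V

R2 ‖ R_L = (7.08 × 61.7)/(7.08 + 61.7) = 6.351 MΩ.
Then V_out = V_DC · R2'/(R1 + R2') = 7.92 × 6.351/16.23 = 3.099 V.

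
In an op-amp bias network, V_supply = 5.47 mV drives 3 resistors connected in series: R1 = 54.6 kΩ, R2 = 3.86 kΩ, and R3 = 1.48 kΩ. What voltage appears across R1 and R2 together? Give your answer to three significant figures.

V ≈ 5.33 mV

Series total: ΣR = 54.6 + 3.86 + 1.48 = 59.94 kΩ.
R_{R1..R2} = 54.6 + 3.86 = 58.46 kΩ.
By the voltage-divider rule, V = 5.47 × 58.46/59.94 = 5.335 mV.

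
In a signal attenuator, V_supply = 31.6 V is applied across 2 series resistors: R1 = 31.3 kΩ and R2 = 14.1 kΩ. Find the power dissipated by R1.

Series current I = V_supply/ΣR = 31.6/45.40 = 0.6960 mA.
V(R1) = I·R = 21.79 V; P = V·I = 21.79 × 0.6960 = 15.16 mW.

P ≈ 15.2 mW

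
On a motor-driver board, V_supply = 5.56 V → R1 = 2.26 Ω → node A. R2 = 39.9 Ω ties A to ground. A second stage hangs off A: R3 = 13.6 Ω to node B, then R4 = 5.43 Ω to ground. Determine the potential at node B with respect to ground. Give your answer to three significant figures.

The second stage (R3 + R4 = 19.03 Ω) loads node A in parallel with R2.
R2 ‖ (R3+R4) = 12.88 Ω.
So V_A = 5.56 × 0.8508 = 4.730 V.
Then the unloaded second divider: V_B = V_A × R4/(R3+R4) = 4.730 × 0.2853 = 1.350 V.

V_B ≈ 1.35 V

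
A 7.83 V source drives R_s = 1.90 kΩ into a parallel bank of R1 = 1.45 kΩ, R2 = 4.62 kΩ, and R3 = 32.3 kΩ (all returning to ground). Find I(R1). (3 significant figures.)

I ≈ 1.94 mA

Combine the parallel branches: R_p = (1/1.45 + 1/4.62 + 1/32.3)⁻¹ = 1.067 kΩ.
V_A by voltage divider: V_A = 7.83 × 1.067/(1.90 + 1.067) = 2.816 V.
I(R1) = V_A / R1 = 2.816/1.45 = 1.942 mA.
(Equivalently: I_total = 2.639 mA, then current-divider fraction G_k/ΣG = 0.7360.)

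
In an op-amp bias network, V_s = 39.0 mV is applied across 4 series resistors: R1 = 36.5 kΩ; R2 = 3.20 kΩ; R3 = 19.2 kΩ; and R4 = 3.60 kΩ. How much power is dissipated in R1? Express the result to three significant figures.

The common current is I = 39.0/62.50 = 0.6240 µA.
P(R1) = I²·R1 = (0.6240)² × 36.5 = 14.21 nW.

P ≈ 14.2 nW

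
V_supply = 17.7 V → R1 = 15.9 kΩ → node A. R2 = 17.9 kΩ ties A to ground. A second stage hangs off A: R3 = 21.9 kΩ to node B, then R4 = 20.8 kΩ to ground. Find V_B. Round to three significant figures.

Node A sees R2 in parallel with the series input of stage 2, R3 + R4 = 42.70 kΩ.
Effective lower resistance at A: R2 ‖ 42.70 = 12.61 kΩ.
First divider: V_A = V_supply · 12.61/(15.9 + 12.61) = 7.830 V.
Stage 2 is unloaded, so V_B = V_A · R4/(R3+R4) = 7.830 × 20.8/42.70 = 3.814 V.

V_B ≈ 3.81 V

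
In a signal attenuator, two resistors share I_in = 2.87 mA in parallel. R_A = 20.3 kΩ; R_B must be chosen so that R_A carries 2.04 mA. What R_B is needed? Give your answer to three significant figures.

R_B ≈ 49.9 kΩ

The fraction through R_A equals R_B/(R_A+R_B).
With f = 0.7108, R_B = R_A · f/(1−f) = 20.3 × 2.458 = 49.89 kΩ.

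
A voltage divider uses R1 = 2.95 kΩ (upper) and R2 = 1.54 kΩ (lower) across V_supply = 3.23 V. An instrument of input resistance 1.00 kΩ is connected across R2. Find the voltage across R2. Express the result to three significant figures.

First combine the lower leg with the load: R2 ‖ R_L = 0.6063 kΩ.
Now apply the divider: V_out = 3.23 × 0.1705 = 0.5507 V.

V_out ≈ 0.551 V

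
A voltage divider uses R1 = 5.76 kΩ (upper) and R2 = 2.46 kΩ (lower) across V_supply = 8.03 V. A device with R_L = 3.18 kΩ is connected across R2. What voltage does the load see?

R2 ‖ R_L = (2.46 × 3.18)/(2.46 + 3.18) = 1.387 kΩ.
Voltage divider with the loaded lower leg: V_out = 8.03 × 1.387/(5.76 + 1.387) = 8.03 × 0.1941 = 1.558 V.

V_out ≈ 1.56 V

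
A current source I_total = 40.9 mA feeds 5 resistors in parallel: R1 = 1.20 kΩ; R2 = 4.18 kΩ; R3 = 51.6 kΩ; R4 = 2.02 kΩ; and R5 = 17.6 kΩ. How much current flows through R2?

Total conductance ΣG = 1/1.20 + 1/4.18 + 1/51.6 + 1/2.02 + 1/17.6 = 1.644 (units of 1/kΩ).
By the current-divider rule, I = I_total · G_k/ΣG = 40.9 × 0.1455 = 5.952 mA.

I ≈ 5.95 mA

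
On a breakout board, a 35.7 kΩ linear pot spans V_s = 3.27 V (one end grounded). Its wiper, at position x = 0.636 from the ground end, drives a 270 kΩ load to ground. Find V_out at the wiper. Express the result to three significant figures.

Split the track: R_lower = x·R_p = 22.71 kΩ, R_upper = (1−x)·R_p = 12.99 kΩ.
(x·R_p) ‖ R_L = 20.94 kΩ.
Loaded-divider output: V_out = 3.27 × 0.6171 = 2.018 V.

V_out ≈ 2.02 V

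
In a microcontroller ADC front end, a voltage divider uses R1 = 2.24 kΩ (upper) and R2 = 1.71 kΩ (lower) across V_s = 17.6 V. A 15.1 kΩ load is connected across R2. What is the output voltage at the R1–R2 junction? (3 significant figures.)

V_out ≈ 7.16 V

First combine the lower leg with the load: R2 ‖ R_L = 1.536 kΩ.
Now apply the divider: V_out = 17.6 × 0.4068 = 7.159 V.
(Unloaded it would be 7.62 V; the load pulls it down.)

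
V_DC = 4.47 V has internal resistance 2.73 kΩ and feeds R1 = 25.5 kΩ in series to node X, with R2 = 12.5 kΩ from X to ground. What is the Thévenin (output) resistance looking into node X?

R1' = 2.73 + 25.5 = 28.23 kΩ (source resistance + R1).
Looking into X with the source shorted: R_th = R1'·R2/(R1'+R2) = 28.23 × 12.5/40.73 = 8.664 kΩ.

R_th ≈ 8.66 kΩ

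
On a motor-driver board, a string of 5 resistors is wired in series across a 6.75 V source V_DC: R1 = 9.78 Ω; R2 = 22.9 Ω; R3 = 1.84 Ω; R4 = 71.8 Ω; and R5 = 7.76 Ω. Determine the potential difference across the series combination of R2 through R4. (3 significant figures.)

Total series resistance ΣR = 9.78 + 22.9 + 1.84 + 71.8 + 7.76 = 114.1 Ω.
R_{R2..R4} = 22.9 + 1.84 + 71.8 = 96.54 Ω.
By the voltage-divider rule, V = 6.75 × 96.54/114.1 = 5.712 V.

V ≈ 5.71 V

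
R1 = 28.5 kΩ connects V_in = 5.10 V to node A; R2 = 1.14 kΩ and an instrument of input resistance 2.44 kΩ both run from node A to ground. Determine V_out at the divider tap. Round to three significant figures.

V_out ≈ 0.135 V

R2 ‖ R_L = (1.14 × 2.44)/(1.14 + 2.44) = 0.7770 kΩ.
Now apply the divider: V_out = 5.10 × 0.02654 = 0.1353 V.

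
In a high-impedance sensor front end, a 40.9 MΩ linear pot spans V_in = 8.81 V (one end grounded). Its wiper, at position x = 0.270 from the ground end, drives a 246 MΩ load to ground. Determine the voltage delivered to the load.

V_out ≈ 2.30 V

Lower segment x·R_p = 11.04 MΩ; upper segment (1−x)·R_p = 29.86 MΩ.
(x·R_p) ‖ R_L = 10.57 MΩ.
Loaded-divider output: V_out = 8.81 × 0.2614 = 2.303 V.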